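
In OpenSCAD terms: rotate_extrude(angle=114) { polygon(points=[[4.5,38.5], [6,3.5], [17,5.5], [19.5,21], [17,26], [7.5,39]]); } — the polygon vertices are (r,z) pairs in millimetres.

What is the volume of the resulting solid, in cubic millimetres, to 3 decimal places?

Volume = 8139.845 mm³

Profile (r,z), 6 vertices: (4.5,38.5) (6,3.5) (17,5.5) (19.5,21) (17,26) (7.5,39)
edge 0: (4.5,38.5)→(6,3.5)  cross = 4.5·3.5 − 6·38.5 = -215.2500; (r_i+r_j)·cross = 10.5·-215.2500 = -2260.1250
edge 1: (6,3.5)→(17,5.5)  cross = 6·5.5 − 17·3.5 = -26.5000; (r_i+r_j)·cross = 23·-26.5000 = -609.5000
edge 2: (17,5.5)→(19.5,21)  cross = 17·21 − 19.5·5.5 = 249.7500; (r_i+r_j)·cross = 36.5·249.7500 = 9115.8750
edge 3: (19.5,21)→(17,26)  cross = 19.5·26 − 17·21 = 150.0000; (r_i+r_j)·cross = 36.5·150.0000 = 5475.0000
edge 4: (17,26)→(7.5,39)  cross = 17·39 − 7.5·26 = 468.0000; (r_i+r_j)·cross = 24.5·468.0000 = 11466.0000
edge 5: (7.5,39)→(4.5,38.5)  cross = 7.5·38.5 − 4.5·39 = 113.2500; (r_i+r_j)·cross = 12·113.2500 = 1359.0000
Σcross = 739.2500 → A = |Σcross|/2 = 369.6250 mm²
Σ(r_i+r_j)·cross = 24546.2500 → first moment M = |Σ|/6 = 4091.0417
R_c = M/A = 4091.0417/369.6250 = 11.0681 mm
θ = 114° = 1.989675 rad
V = θ·R_c·A = 1.989675·11.0681·369.6250 = 8139.845 mm³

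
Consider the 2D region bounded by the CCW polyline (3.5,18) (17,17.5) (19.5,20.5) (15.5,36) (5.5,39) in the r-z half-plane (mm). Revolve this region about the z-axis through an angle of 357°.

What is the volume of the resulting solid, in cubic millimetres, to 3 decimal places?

Profile (r,z), 5 vertices: (3.5,18) (17,17.5) (19.5,20.5) (15.5,36) (5.5,39)
edge 0: (3.5,18)→(17,17.5)  cross = 3.5·17.5 − 17·18 = -244.7500; (r_i+r_j)·cross = 20.5·-244.7500 = -5017.3750
edge 1: (17,17.5)→(19.5,20.5)  cross = 17·20.5 − 19.5·17.5 = 7.2500; (r_i+r_j)·cross = 36.5·7.2500 = 264.6250
edge 2: (19.5,20.5)→(15.5,36)  cross = 19.5·36 − 15.5·20.5 = 384.2500; (r_i+r_j)·cross = 35·384.2500 = 13448.7500
edge 3: (15.5,36)→(5.5,39)  cross = 15.5·39 − 5.5·36 = 406.5000; (r_i+r_j)·cross = 21·406.5000 = 8536.5000
edge 4: (5.5,39)→(3.5,18)  cross = 5.5·18 − 3.5·39 = -37.5000; (r_i+r_j)·cross = 9·-37.5000 = -337.5000
Σcross = 515.7500 → A = |Σcross|/2 = 257.8750 mm²
Σ(r_i+r_j)·cross = 16895.0000 → first moment M = |Σ|/6 = 2815.8333
R_c = M/A = 2815.8333/257.8750 = 10.9194 mm
θ = 357° = 6.230825 rad
V = θ·R_c·A = 6.230825·10.9194·257.8750 = 17544.966 mm³

Volume = 17544.966 mm³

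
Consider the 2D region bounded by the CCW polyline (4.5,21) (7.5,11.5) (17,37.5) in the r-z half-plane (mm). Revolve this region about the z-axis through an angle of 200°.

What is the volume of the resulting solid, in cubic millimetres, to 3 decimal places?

Profile (r,z), 3 vertices: (4.5,21) (7.5,11.5) (17,37.5)
edge 0: (4.5,21)→(7.5,11.5)  cross = 4.5·11.5 − 7.5·21 = -105.7500; (r_i+r_j)·cross = 12·-105.7500 = -1269.0000
edge 1: (7.5,11.5)→(17,37.5)  cross = 7.5·37.5 − 17·11.5 = 85.7500; (r_i+r_j)·cross = 24.5·85.7500 = 2100.8750
edge 2: (17,37.5)→(4.5,21)  cross = 17·21 − 4.5·37.5 = 188.2500; (r_i+r_j)·cross = 21.5·188.2500 = 4047.3750
Σcross = 168.2500 → A = |Σcross|/2 = 84.1250 mm²
Σ(r_i+r_j)·cross = 4879.2500 → first moment M = |Σ|/6 = 813.2083
R_c = M/A = 813.2083/84.1250 = 9.6667 mm
θ = 200° = 3.490659 rad
V = θ·R_c·A = 3.490659·9.6667·84.1250 = 2838.633 mm³

Volume = 2838.633 mm³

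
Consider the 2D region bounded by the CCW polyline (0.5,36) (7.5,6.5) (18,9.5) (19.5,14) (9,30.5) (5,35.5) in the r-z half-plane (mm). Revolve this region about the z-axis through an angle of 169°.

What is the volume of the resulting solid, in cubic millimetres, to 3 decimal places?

Profile (r,z), 6 vertices: (0.5,36) (7.5,6.5) (18,9.5) (19.5,14) (9,30.5) (5,35.5)
edge 0: (0.5,36)→(7.5,6.5)  cross = 0.5·6.5 − 7.5·36 = -266.7500; (r_i+r_j)·cross = 8·-266.7500 = -2134.0000
edge 1: (7.5,6.5)→(18,9.5)  cross = 7.5·9.5 − 18·6.5 = -45.7500; (r_i+r_j)·cross = 25.5·-45.7500 = -1166.6250
edge 2: (18,9.5)→(19.5,14)  cross = 18·14 − 19.5·9.5 = 66.7500; (r_i+r_j)·cross = 37.5·66.7500 = 2503.1250
edge 3: (19.5,14)→(9,30.5)  cross = 19.5·30.5 − 9·14 = 468.7500; (r_i+r_j)·cross = 28.5·468.7500 = 13359.3750
edge 4: (9,30.5)→(5,35.5)  cross = 9·35.5 − 5·30.5 = 167.0000; (r_i+r_j)·cross = 14·167.0000 = 2338.0000
edge 5: (5,35.5)→(0.5,36)  cross = 5·36 − 0.5·35.5 = 162.2500; (r_i+r_j)·cross = 5.5·162.2500 = 892.3750
Σcross = 552.2500 → A = |Σcross|/2 = 276.1250 mm²
Σ(r_i+r_j)·cross = 15792.2500 → first moment M = |Σ|/6 = 2632.0417
R_c = M/A = 2632.0417/276.1250 = 9.5321 mm
θ = 169° = 2.949606 rad
V = θ·R_c·A = 2.949606·9.5321·276.1250 = 7763.487 mm³

Volume = 7763.487 mm³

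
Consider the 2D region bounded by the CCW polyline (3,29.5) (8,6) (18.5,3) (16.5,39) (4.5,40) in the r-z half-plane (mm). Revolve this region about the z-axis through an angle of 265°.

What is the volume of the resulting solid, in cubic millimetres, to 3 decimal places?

Volume = 22421.534 mm³

Profile (r,z), 5 vertices: (3,29.5) (8,6) (18.5,3) (16.5,39) (4.5,40)
edge 0: (3,29.5)→(8,6)  cross = 3·6 − 8·29.5 = -218.0000; (r_i+r_j)·cross = 11·-218.0000 = -2398.0000
edge 1: (8,6)→(18.5,3)  cross = 8·3 − 18.5·6 = -87.0000; (r_i+r_j)·cross = 26.5·-87.0000 = -2305.5000
edge 2: (18.5,3)→(16.5,39)  cross = 18.5·39 − 16.5·3 = 672.0000; (r_i+r_j)·cross = 35·672.0000 = 23520.0000
edge 3: (16.5,39)→(4.5,40)  cross = 16.5·40 − 4.5·39 = 484.5000; (r_i+r_j)·cross = 21·484.5000 = 10174.5000
edge 4: (4.5,40)→(3,29.5)  cross = 4.5·29.5 − 3·40 = 12.7500; (r_i+r_j)·cross = 7.5·12.7500 = 95.6250
Σcross = 864.2500 → A = |Σcross|/2 = 432.1250 mm²
Σ(r_i+r_j)·cross = 29086.6250 → first moment M = |Σ|/6 = 4847.7708
R_c = M/A = 4847.7708/432.1250 = 11.2184 mm
θ = 265° = 4.625123 rad
V = θ·R_c·A = 4.625123·11.2184·432.1250 = 22421.534 mm³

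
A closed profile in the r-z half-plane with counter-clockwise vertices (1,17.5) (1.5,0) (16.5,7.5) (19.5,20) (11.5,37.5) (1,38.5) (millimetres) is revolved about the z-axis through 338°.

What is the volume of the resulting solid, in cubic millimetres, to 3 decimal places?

Volume = 26855.429 mm³

Profile (r,z), 6 vertices: (1,17.5) (1.5,0) (16.5,7.5) (19.5,20) (11.5,37.5) (1,38.5)
edge 0: (1,17.5)→(1.5,0)  cross = 1·0 − 1.5·17.5 = -26.2500; (r_i+r_j)·cross = 2.5·-26.2500 = -65.6250
edge 1: (1.5,0)→(16.5,7.5)  cross = 1.5·7.5 − 16.5·0 = 11.2500; (r_i+r_j)·cross = 18·11.2500 = 202.5000
edge 2: (16.5,7.5)→(19.5,20)  cross = 16.5·20 − 19.5·7.5 = 183.7500; (r_i+r_j)·cross = 36·183.7500 = 6615.0000
edge 3: (19.5,20)→(11.5,37.5)  cross = 19.5·37.5 − 11.5·20 = 501.2500; (r_i+r_j)·cross = 31·501.2500 = 15538.7500
edge 4: (11.5,37.5)→(1,38.5)  cross = 11.5·38.5 − 1·37.5 = 405.2500; (r_i+r_j)·cross = 12.5·405.2500 = 5065.6250
edge 5: (1,38.5)→(1,17.5)  cross = 1·17.5 − 1·38.5 = -21.0000; (r_i+r_j)·cross = 2·-21.0000 = -42.0000
Σcross = 1054.2500 → A = |Σcross|/2 = 527.1250 mm²
Σ(r_i+r_j)·cross = 27314.2500 → first moment M = |Σ|/6 = 4552.3750
R_c = M/A = 4552.3750/527.1250 = 8.6362 mm
θ = 338° = 5.899213 rad
V = θ·R_c·A = 5.899213·8.6362·527.1250 = 26855.429 mm³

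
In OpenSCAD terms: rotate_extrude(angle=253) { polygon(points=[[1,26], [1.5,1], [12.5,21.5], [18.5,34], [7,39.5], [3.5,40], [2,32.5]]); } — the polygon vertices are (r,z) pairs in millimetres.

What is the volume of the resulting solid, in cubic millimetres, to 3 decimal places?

Volume = 11277.562 mm³

Profile (r,z), 7 vertices: (1,26) (1.5,1) (12.5,21.5) (18.5,34) (7,39.5) (3.5,40) (2,32.5)
edge 0: (1,26)→(1.5,1)  cross = 1·1 − 1.5·26 = -38.0000; (r_i+r_j)·cross = 2.5·-38.0000 = -95.0000
edge 1: (1.5,1)→(12.5,21.5)  cross = 1.5·21.5 − 12.5·1 = 19.7500; (r_i+r_j)·cross = 14·19.7500 = 276.5000
edge 2: (12.5,21.5)→(18.5,34)  cross = 12.5·34 − 18.5·21.5 = 27.2500; (r_i+r_j)·cross = 31·27.2500 = 844.7500
edge 3: (18.5,34)→(7,39.5)  cross = 18.5·39.5 − 7·34 = 492.7500; (r_i+r_j)·cross = 25.5·492.7500 = 12565.1250
edge 4: (7,39.5)→(3.5,40)  cross = 7·40 − 3.5·39.5 = 141.7500; (r_i+r_j)·cross = 10.5·141.7500 = 1488.3750
edge 5: (3.5,40)→(2,32.5)  cross = 3.5·32.5 − 2·40 = 33.7500; (r_i+r_j)·cross = 5.5·33.7500 = 185.6250
edge 6: (2,32.5)→(1,26)  cross = 2·26 − 1·32.5 = 19.5000; (r_i+r_j)·cross = 3·19.5000 = 58.5000
Σcross = 696.7500 → A = |Σcross|/2 = 348.3750 mm²
Σ(r_i+r_j)·cross = 15323.8750 → first moment M = |Σ|/6 = 2553.9792
R_c = M/A = 2553.9792/348.3750 = 7.3311 mm
θ = 253° = 4.415683 rad
V = θ·R_c·A = 4.415683·7.3311·348.3750 = 11277.562 mm³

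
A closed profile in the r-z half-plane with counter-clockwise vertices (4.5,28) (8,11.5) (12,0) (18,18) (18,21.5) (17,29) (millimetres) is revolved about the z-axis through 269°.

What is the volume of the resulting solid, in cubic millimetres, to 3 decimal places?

Profile (r,z), 6 vertices: (4.5,28) (8,11.5) (12,0) (18,18) (18,21.5) (17,29)
edge 0: (4.5,28)→(8,11.5)  cross = 4.5·11.5 − 8·28 = -172.2500; (r_i+r_j)·cross = 12.5·-172.2500 = -2153.1250
edge 1: (8,11.5)→(12,0)  cross = 8·0 − 12·11.5 = -138.0000; (r_i+r_j)·cross = 20·-138.0000 = -2760.0000
edge 2: (12,0)→(18,18)  cross = 12·18 − 18·0 = 216.0000; (r_i+r_j)·cross = 30·216.0000 = 6480.0000
edge 3: (18,18)→(18,21.5)  cross = 18·21.5 − 18·18 = 63.0000; (r_i+r_j)·cross = 36·63.0000 = 2268.0000
edge 4: (18,21.5)→(17,29)  cross = 18·29 − 17·21.5 = 156.5000; (r_i+r_j)·cross = 35·156.5000 = 5477.5000
edge 5: (17,29)→(4.5,28)  cross = 17·28 − 4.5·29 = 345.5000; (r_i+r_j)·cross = 21.5·345.5000 = 7428.2500
Σcross = 470.7500 → A = |Σcross|/2 = 235.3750 mm²
Σ(r_i+r_j)·cross = 16740.6250 → first moment M = |Σ|/6 = 2790.1042
R_c = M/A = 2790.1042/235.3750 = 11.8539 mm
θ = 269° = 4.694936 rad
V = θ·R_c·A = 4.694936·11.8539·235.3750 = 13099.360 mm³

Volume = 13099.360 mm³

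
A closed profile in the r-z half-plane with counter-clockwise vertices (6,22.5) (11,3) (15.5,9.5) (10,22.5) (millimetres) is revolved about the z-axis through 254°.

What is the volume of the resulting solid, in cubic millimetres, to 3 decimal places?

Profile (r,z), 4 vertices: (6,22.5) (11,3) (15.5,9.5) (10,22.5)
edge 0: (6,22.5)→(11,3)  cross = 6·3 − 11·22.5 = -229.5000; (r_i+r_j)·cross = 17·-229.5000 = -3901.5000
edge 1: (11,3)→(15.5,9.5)  cross = 11·9.5 − 15.5·3 = 58.0000; (r_i+r_j)·cross = 26.5·58.0000 = 1537.0000
edge 2: (15.5,9.5)→(10,22.5)  cross = 15.5·22.5 − 10·9.5 = 253.7500; (r_i+r_j)·cross = 25.5·253.7500 = 6470.6250
edge 3: (10,22.5)→(6,22.5)  cross = 10·22.5 − 6·22.5 = 90.0000; (r_i+r_j)·cross = 16·90.0000 = 1440.0000
Σcross = 172.2500 → A = |Σcross|/2 = 86.1250 mm²
Σ(r_i+r_j)·cross = 5546.1250 → first moment M = |Σ|/6 = 924.3542
R_c = M/A = 924.3542/86.1250 = 10.7327 mm
θ = 254° = 4.433136 rad
V = θ·R_c·A = 4.433136·10.7327·86.1250 = 4097.788 mm³

Volume = 4097.788 mm³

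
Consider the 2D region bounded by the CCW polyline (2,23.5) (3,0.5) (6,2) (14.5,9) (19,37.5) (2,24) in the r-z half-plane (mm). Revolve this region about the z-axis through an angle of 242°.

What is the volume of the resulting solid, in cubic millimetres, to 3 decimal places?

Volume = 14554.947 mm³

Profile (r,z), 6 vertices: (2,23.5) (3,0.5) (6,2) (14.5,9) (19,37.5) (2,24)
edge 0: (2,23.5)→(3,0.5)  cross = 2·0.5 − 3·23.5 = -69.5000; (r_i+r_j)·cross = 5·-69.5000 = -347.5000
edge 1: (3,0.5)→(6,2)  cross = 3·2 − 6·0.5 = 3.0000; (r_i+r_j)·cross = 9·3.0000 = 27.0000
edge 2: (6,2)→(14.5,9)  cross = 6·9 − 14.5·2 = 25.0000; (r_i+r_j)·cross = 20.5·25.0000 = 512.5000
edge 3: (14.5,9)→(19,37.5)  cross = 14.5·37.5 − 19·9 = 372.7500; (r_i+r_j)·cross = 33.5·372.7500 = 12487.1250
edge 4: (19,37.5)→(2,24)  cross = 19·24 − 2·37.5 = 381.0000; (r_i+r_j)·cross = 21·381.0000 = 8001.0000
edge 5: (2,24)→(2,23.5)  cross = 2·23.5 − 2·24 = -1.0000; (r_i+r_j)·cross = 4·-1.0000 = -4.0000
Σcross = 711.2500 → A = |Σcross|/2 = 355.6250 mm²
Σ(r_i+r_j)·cross = 20676.1250 → first moment M = |Σ|/6 = 3446.0208
R_c = M/A = 3446.0208/355.6250 = 9.6900 mm
θ = 242° = 4.223697 rad
V = θ·R_c·A = 4.223697·9.6900·355.6250 = 14554.947 mm³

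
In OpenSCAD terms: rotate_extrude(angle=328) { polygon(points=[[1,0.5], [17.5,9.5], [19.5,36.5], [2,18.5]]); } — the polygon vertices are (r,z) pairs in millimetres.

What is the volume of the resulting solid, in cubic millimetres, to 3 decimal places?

Profile (r,z), 4 vertices: (1,0.5) (17.5,9.5) (19.5,36.5) (2,18.5)
edge 0: (1,0.5)→(17.5,9.5)  cross = 1·9.5 − 17.5·0.5 = 0.7500; (r_i+r_j)·cross = 18.5·0.7500 = 13.8750
edge 1: (17.5,9.5)→(19.5,36.5)  cross = 17.5·36.5 − 19.5·9.5 = 453.5000; (r_i+r_j)·cross = 37·453.5000 = 16779.5000
edge 2: (19.5,36.5)→(2,18.5)  cross = 19.5·18.5 − 2·36.5 = 287.7500; (r_i+r_j)·cross = 21.5·287.7500 = 6186.6250
edge 3: (2,18.5)→(1,0.5)  cross = 2·0.5 − 1·18.5 = -17.5000; (r_i+r_j)·cross = 3·-17.5000 = -52.5000
Σcross = 724.5000 → A = |Σcross|/2 = 362.2500 mm²
Σ(r_i+r_j)·cross = 22927.5000 → first moment M = |Σ|/6 = 3821.2500
R_c = M/A = 3821.2500/362.2500 = 10.5487 mm
θ = 328° = 5.724680 rad
V = θ·R_c·A = 5.724680·10.5487·362.2500 = 21875.433 mm³

Volume = 21875.433 mm³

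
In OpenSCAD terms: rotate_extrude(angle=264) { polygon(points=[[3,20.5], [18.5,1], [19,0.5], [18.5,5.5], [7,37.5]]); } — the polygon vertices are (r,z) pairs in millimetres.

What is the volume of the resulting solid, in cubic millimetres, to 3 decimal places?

Profile (r,z), 5 vertices: (3,20.5) (18.5,1) (19,0.5) (18.5,5.5) (7,37.5)
edge 0: (3,20.5)→(18.5,1)  cross = 3·1 − 18.5·20.5 = -376.2500; (r_i+r_j)·cross = 21.5·-376.2500 = -8089.3750
edge 1: (18.5,1)→(19,0.5)  cross = 18.5·0.5 − 19·1 = -9.7500; (r_i+r_j)·cross = 37.5·-9.7500 = -365.6250
edge 2: (19,0.5)→(18.5,5.5)  cross = 19·5.5 − 18.5·0.5 = 95.2500; (r_i+r_j)·cross = 37.5·95.2500 = 3571.8750
edge 3: (18.5,5.5)→(7,37.5)  cross = 18.5·37.5 − 7·5.5 = 655.2500; (r_i+r_j)·cross = 25.5·655.2500 = 16708.8750
edge 4: (7,37.5)→(3,20.5)  cross = 7·20.5 − 3·37.5 = 31.0000; (r_i+r_j)·cross = 10·31.0000 = 310.0000
Σcross = 395.5000 → A = |Σcross|/2 = 197.7500 mm²
Σ(r_i+r_j)·cross = 12135.7500 → first moment M = |Σ|/6 = 2022.6250
R_c = M/A = 2022.6250/197.7500 = 10.2282 mm
θ = 264° = 4.607669 rad
V = θ·R_c·A = 4.607669·10.2282·197.7500 = 9319.587 mm³

Volume = 9319.587 mm³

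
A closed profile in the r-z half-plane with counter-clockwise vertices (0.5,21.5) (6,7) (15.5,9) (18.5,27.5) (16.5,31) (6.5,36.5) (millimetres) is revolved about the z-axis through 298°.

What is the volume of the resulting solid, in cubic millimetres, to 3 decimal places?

Profile (r,z), 6 vertices: (0.5,21.5) (6,7) (15.5,9) (18.5,27.5) (16.5,31) (6.5,36.5)
edge 0: (0.5,21.5)→(6,7)  cross = 0.5·7 − 6·21.5 = -125.5000; (r_i+r_j)·cross = 6.5·-125.5000 = -815.7500
edge 1: (6,7)→(15.5,9)  cross = 6·9 − 15.5·7 = -54.5000; (r_i+r_j)·cross = 21.5·-54.5000 = -1171.7500
edge 2: (15.5,9)→(18.5,27.5)  cross = 15.5·27.5 − 18.5·9 = 259.7500; (r_i+r_j)·cross = 34·259.7500 = 8831.5000
edge 3: (18.5,27.5)→(16.5,31)  cross = 18.5·31 − 16.5·27.5 = 119.7500; (r_i+r_j)·cross = 35·119.7500 = 4191.2500
edge 4: (16.5,31)→(6.5,36.5)  cross = 16.5·36.5 − 6.5·31 = 400.7500; (r_i+r_j)·cross = 23·400.7500 = 9217.2500
edge 5: (6.5,36.5)→(0.5,21.5)  cross = 6.5·21.5 − 0.5·36.5 = 121.5000; (r_i+r_j)·cross = 7·121.5000 = 850.5000
Σcross = 721.7500 → A = |Σcross|/2 = 360.8750 mm²
Σ(r_i+r_j)·cross = 21103.0000 → first moment M = |Σ|/6 = 3517.1667
R_c = M/A = 3517.1667/360.8750 = 9.7462 mm
θ = 298° = 5.201081 rad
V = θ·R_c·A = 5.201081·9.7462·360.8750 = 18293.069 mm³

Volume = 18293.069 mm³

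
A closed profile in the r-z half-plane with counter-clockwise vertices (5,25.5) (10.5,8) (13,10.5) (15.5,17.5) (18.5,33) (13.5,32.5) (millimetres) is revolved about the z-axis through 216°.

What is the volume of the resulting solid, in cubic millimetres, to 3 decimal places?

Volume = 8288.778 mm³

Profile (r,z), 6 vertices: (5,25.5) (10.5,8) (13,10.5) (15.5,17.5) (18.5,33) (13.5,32.5)
edge 0: (5,25.5)→(10.5,8)  cross = 5·8 − 10.5·25.5 = -227.7500; (r_i+r_j)·cross = 15.5·-227.7500 = -3530.1250
edge 1: (10.5,8)→(13,10.5)  cross = 10.5·10.5 − 13·8 = 6.2500; (r_i+r_j)·cross = 23.5·6.2500 = 146.8750
edge 2: (13,10.5)→(15.5,17.5)  cross = 13·17.5 − 15.5·10.5 = 64.7500; (r_i+r_j)·cross = 28.5·64.7500 = 1845.3750
edge 3: (15.5,17.5)→(18.5,33)  cross = 15.5·33 − 18.5·17.5 = 187.7500; (r_i+r_j)·cross = 34·187.7500 = 6383.5000
edge 4: (18.5,33)→(13.5,32.5)  cross = 18.5·32.5 − 13.5·33 = 155.7500; (r_i+r_j)·cross = 32·155.7500 = 4984.0000
edge 5: (13.5,32.5)→(5,25.5)  cross = 13.5·25.5 − 5·32.5 = 181.7500; (r_i+r_j)·cross = 18.5·181.7500 = 3362.3750
Σcross = 368.5000 → A = |Σcross|/2 = 184.2500 mm²
Σ(r_i+r_j)·cross = 13192.0000 → first moment M = |Σ|/6 = 2198.6667
R_c = M/A = 2198.6667/184.2500 = 11.9331 mm
θ = 216° = 3.769911 rad
V = θ·R_c·A = 3.769911·11.9331·184.2500 = 8288.778 mm³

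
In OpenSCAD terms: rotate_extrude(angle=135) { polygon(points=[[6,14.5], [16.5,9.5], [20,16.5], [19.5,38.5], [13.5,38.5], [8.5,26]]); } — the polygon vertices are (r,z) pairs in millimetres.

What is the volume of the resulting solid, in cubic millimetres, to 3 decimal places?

Volume = 9533.948 mm³

Profile (r,z), 6 vertices: (6,14.5) (16.5,9.5) (20,16.5) (19.5,38.5) (13.5,38.5) (8.5,26)
edge 0: (6,14.5)→(16.5,9.5)  cross = 6·9.5 − 16.5·14.5 = -182.2500; (r_i+r_j)·cross = 22.5·-182.2500 = -4100.6250
edge 1: (16.5,9.5)→(20,16.5)  cross = 16.5·16.5 − 20·9.5 = 82.2500; (r_i+r_j)·cross = 36.5·82.2500 = 3002.1250
edge 2: (20,16.5)→(19.5,38.5)  cross = 20·38.5 − 19.5·16.5 = 448.2500; (r_i+r_j)·cross = 39.5·448.2500 = 17705.8750
edge 3: (19.5,38.5)→(13.5,38.5)  cross = 19.5·38.5 − 13.5·38.5 = 231.0000; (r_i+r_j)·cross = 33·231.0000 = 7623.0000
edge 4: (13.5,38.5)→(8.5,26)  cross = 13.5·26 − 8.5·38.5 = 23.7500; (r_i+r_j)·cross = 22·23.7500 = 522.5000
edge 5: (8.5,26)→(6,14.5)  cross = 8.5·14.5 − 6·26 = -32.7500; (r_i+r_j)·cross = 14.5·-32.7500 = -474.8750
Σcross = 570.2500 → A = |Σcross|/2 = 285.1250 mm²
Σ(r_i+r_j)·cross = 24278.0000 → first moment M = |Σ|/6 = 4046.3333
R_c = M/A = 4046.3333/285.1250 = 14.1914 mm
θ = 135° = 2.356194 rad
V = θ·R_c·A = 2.356194·14.1914·285.1250 = 9533.948 mm³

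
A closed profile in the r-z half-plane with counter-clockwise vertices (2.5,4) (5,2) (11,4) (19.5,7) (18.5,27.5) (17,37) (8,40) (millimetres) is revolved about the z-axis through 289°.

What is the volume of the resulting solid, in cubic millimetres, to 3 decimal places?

Profile (r,z), 7 vertices: (2.5,4) (5,2) (11,4) (19.5,7) (18.5,27.5) (17,37) (8,40)
edge 0: (2.5,4)→(5,2)  cross = 2.5·2 − 5·4 = -15.0000; (r_i+r_j)·cross = 7.5·-15.0000 = -112.5000
edge 1: (5,2)→(11,4)  cross = 5·4 − 11·2 = -2.0000; (r_i+r_j)·cross = 16·-2.0000 = -32.0000
edge 2: (11,4)→(19.5,7)  cross = 11·7 − 19.5·4 = -1.0000; (r_i+r_j)·cross = 30.5·-1.0000 = -30.5000
edge 3: (19.5,7)→(18.5,27.5)  cross = 19.5·27.5 − 18.5·7 = 406.7500; (r_i+r_j)·cross = 38·406.7500 = 15456.5000
edge 4: (18.5,27.5)→(17,37)  cross = 18.5·37 − 17·27.5 = 217.0000; (r_i+r_j)·cross = 35.5·217.0000 = 7703.5000
edge 5: (17,37)→(8,40)  cross = 17·40 − 8·37 = 384.0000; (r_i+r_j)·cross = 25·384.0000 = 9600.0000
edge 6: (8,40)→(2.5,4)  cross = 8·4 − 2.5·40 = -68.0000; (r_i+r_j)·cross = 10.5·-68.0000 = -714.0000
Σcross = 921.7500 → A = |Σcross|/2 = 460.8750 mm²
Σ(r_i+r_j)·cross = 31871.0000 → first moment M = |Σ|/6 = 5311.8333
R_c = M/A = 5311.8333/460.8750 = 11.5255 mm
θ = 289° = 5.044002 rad
V = θ·R_c·A = 5.044002·11.5255·460.8750 = 26792.896 mm³

Volume = 26792.896 mm³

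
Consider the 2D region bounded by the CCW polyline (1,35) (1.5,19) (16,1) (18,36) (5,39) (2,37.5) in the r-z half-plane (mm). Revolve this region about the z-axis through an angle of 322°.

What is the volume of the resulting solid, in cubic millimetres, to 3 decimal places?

Volume = 24788.239 mm³

Profile (r,z), 6 vertices: (1,35) (1.5,19) (16,1) (18,36) (5,39) (2,37.5)
edge 0: (1,35)→(1.5,19)  cross = 1·19 − 1.5·35 = -33.5000; (r_i+r_j)·cross = 2.5·-33.5000 = -83.7500
edge 1: (1.5,19)→(16,1)  cross = 1.5·1 − 16·19 = -302.5000; (r_i+r_j)·cross = 17.5·-302.5000 = -5293.7500
edge 2: (16,1)→(18,36)  cross = 16·36 − 18·1 = 558.0000; (r_i+r_j)·cross = 34·558.0000 = 18972.0000
edge 3: (18,36)→(5,39)  cross = 18·39 − 5·36 = 522.0000; (r_i+r_j)·cross = 23·522.0000 = 12006.0000
edge 4: (5,39)→(2,37.5)  cross = 5·37.5 − 2·39 = 109.5000; (r_i+r_j)·cross = 7·109.5000 = 766.5000
edge 5: (2,37.5)→(1,35)  cross = 2·35 − 1·37.5 = 32.5000; (r_i+r_j)·cross = 3·32.5000 = 97.5000
Σcross = 886.0000 → A = |Σcross|/2 = 443.0000 mm²
Σ(r_i+r_j)·cross = 26464.5000 → first moment M = |Σ|/6 = 4410.7500
R_c = M/A = 4410.7500/443.0000 = 9.9565 mm
θ = 322° = 5.619960 rad
V = θ·R_c·A = 5.619960·9.9565·443.0000 = 24788.239 mm³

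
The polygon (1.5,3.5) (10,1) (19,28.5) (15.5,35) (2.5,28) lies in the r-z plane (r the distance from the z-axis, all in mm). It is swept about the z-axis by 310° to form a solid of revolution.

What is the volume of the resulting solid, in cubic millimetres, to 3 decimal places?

Volume = 19058.446 mm³

Profile (r,z), 5 vertices: (1.5,3.5) (10,1) (19,28.5) (15.5,35) (2.5,28)
edge 0: (1.5,3.5)→(10,1)  cross = 1.5·1 − 10·3.5 = -33.5000; (r_i+r_j)·cross = 11.5·-33.5000 = -385.2500
edge 1: (10,1)→(19,28.5)  cross = 10·28.5 − 19·1 = 266.0000; (r_i+r_j)·cross = 29·266.0000 = 7714.0000
edge 2: (19,28.5)→(15.5,35)  cross = 19·35 − 15.5·28.5 = 223.2500; (r_i+r_j)·cross = 34.5·223.2500 = 7702.1250
edge 3: (15.5,35)→(2.5,28)  cross = 15.5·28 − 2.5·35 = 346.5000; (r_i+r_j)·cross = 18·346.5000 = 6237.0000
edge 4: (2.5,28)→(1.5,3.5)  cross = 2.5·3.5 − 1.5·28 = -33.2500; (r_i+r_j)·cross = 4·-33.2500 = -133.0000
Σcross = 769.0000 → A = |Σcross|/2 = 384.5000 mm²
Σ(r_i+r_j)·cross = 21134.8750 → first moment M = |Σ|/6 = 3522.4792
R_c = M/A = 3522.4792/384.5000 = 9.1612 mm
θ = 310° = 5.410521 rad
V = θ·R_c·A = 5.410521·9.1612·384.5000 = 19058.446 mm³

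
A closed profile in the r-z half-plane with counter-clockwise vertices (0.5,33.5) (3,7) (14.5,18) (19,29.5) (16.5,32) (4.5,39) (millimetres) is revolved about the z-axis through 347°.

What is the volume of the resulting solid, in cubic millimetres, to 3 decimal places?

Volume = 17312.922 mm³

Profile (r,z), 6 vertices: (0.5,33.5) (3,7) (14.5,18) (19,29.5) (16.5,32) (4.5,39)
edge 0: (0.5,33.5)→(3,7)  cross = 0.5·7 − 3·33.5 = -97.0000; (r_i+r_j)·cross = 3.5·-97.0000 = -339.5000
edge 1: (3,7)→(14.5,18)  cross = 3·18 − 14.5·7 = -47.5000; (r_i+r_j)·cross = 17.5·-47.5000 = -831.2500
edge 2: (14.5,18)→(19,29.5)  cross = 14.5·29.5 − 19·18 = 85.7500; (r_i+r_j)·cross = 33.5·85.7500 = 2872.6250
edge 3: (19,29.5)→(16.5,32)  cross = 19·32 − 16.5·29.5 = 121.2500; (r_i+r_j)·cross = 35.5·121.2500 = 4304.3750
edge 4: (16.5,32)→(4.5,39)  cross = 16.5·39 − 4.5·32 = 499.5000; (r_i+r_j)·cross = 21·499.5000 = 10489.5000
edge 5: (4.5,39)→(0.5,33.5)  cross = 4.5·33.5 − 0.5·39 = 131.2500; (r_i+r_j)·cross = 5·131.2500 = 656.2500
Σcross = 693.2500 → A = |Σcross|/2 = 346.6250 mm²
Σ(r_i+r_j)·cross = 17152.0000 → first moment M = |Σ|/6 = 2858.6667
R_c = M/A = 2858.6667/346.6250 = 8.2471 mm
θ = 347° = 6.056293 rad
V = θ·R_c·A = 6.056293·8.2471·346.6250 = 17312.922 mm³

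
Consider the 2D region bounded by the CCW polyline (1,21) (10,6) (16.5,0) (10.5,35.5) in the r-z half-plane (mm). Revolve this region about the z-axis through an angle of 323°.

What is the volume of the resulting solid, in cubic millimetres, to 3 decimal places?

Profile (r,z), 4 vertices: (1,21) (10,6) (16.5,0) (10.5,35.5)
edge 0: (1,21)→(10,6)  cross = 1·6 − 10·21 = -204.0000; (r_i+r_j)·cross = 11·-204.0000 = -2244.0000
edge 1: (10,6)→(16.5,0)  cross = 10·0 − 16.5·6 = -99.0000; (r_i+r_j)·cross = 26.5·-99.0000 = -2623.5000
edge 2: (16.5,0)→(10.5,35.5)  cross = 16.5·35.5 − 10.5·0 = 585.7500; (r_i+r_j)·cross = 27·585.7500 = 15815.2500
edge 3: (10.5,35.5)→(1,21)  cross = 10.5·21 − 1·35.5 = 185.0000; (r_i+r_j)·cross = 11.5·185.0000 = 2127.5000
Σcross = 467.7500 → A = |Σcross|/2 = 233.8750 mm²
Σ(r_i+r_j)·cross = 13075.2500 → first moment M = |Σ|/6 = 2179.2083
R_c = M/A = 2179.2083/233.8750 = 9.3178 mm
θ = 323° = 5.637413 rad
V = θ·R_c·A = 5.637413·9.3178·233.8750 = 12285.098 mm³

Volume = 12285.098 mm³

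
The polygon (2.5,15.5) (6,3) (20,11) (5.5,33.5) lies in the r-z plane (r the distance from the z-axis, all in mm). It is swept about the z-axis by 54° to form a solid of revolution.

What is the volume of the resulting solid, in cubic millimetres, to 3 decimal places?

Volume = 2353.603 mm³

Profile (r,z), 4 vertices: (2.5,15.5) (6,3) (20,11) (5.5,33.5)
edge 0: (2.5,15.5)→(6,3)  cross = 2.5·3 − 6·15.5 = -85.5000; (r_i+r_j)·cross = 8.5·-85.5000 = -726.7500
edge 1: (6,3)→(20,11)  cross = 6·11 − 20·3 = 6.0000; (r_i+r_j)·cross = 26·6.0000 = 156.0000
edge 2: (20,11)→(5.5,33.5)  cross = 20·33.5 − 5.5·11 = 609.5000; (r_i+r_j)·cross = 25.5·609.5000 = 15542.2500
edge 3: (5.5,33.5)→(2.5,15.5)  cross = 5.5·15.5 − 2.5·33.5 = 1.5000; (r_i+r_j)·cross = 8·1.5000 = 12.0000
Σcross = 531.5000 → A = |Σcross|/2 = 265.7500 mm²
Σ(r_i+r_j)·cross = 14983.5000 → first moment M = |Σ|/6 = 2497.2500
R_c = M/A = 2497.2500/265.7500 = 9.3970 mm
θ = 54° = 0.942478 rad
V = θ·R_c·A = 0.942478·9.3970·265.7500 = 2353.603 mm³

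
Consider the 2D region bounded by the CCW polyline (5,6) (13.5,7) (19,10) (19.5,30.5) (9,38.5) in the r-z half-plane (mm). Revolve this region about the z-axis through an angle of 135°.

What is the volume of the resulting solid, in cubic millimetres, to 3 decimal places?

Profile (r,z), 5 vertices: (5,6) (13.5,7) (19,10) (19.5,30.5) (9,38.5)
edge 0: (5,6)→(13.5,7)  cross = 5·7 − 13.5·6 = -46.0000; (r_i+r_j)·cross = 18.5·-46.0000 = -851.0000
edge 1: (13.5,7)→(19,10)  cross = 13.5·10 − 19·7 = 2.0000; (r_i+r_j)·cross = 32.5·2.0000 = 65.0000
edge 2: (19,10)→(19.5,30.5)  cross = 19·30.5 − 19.5·10 = 384.5000; (r_i+r_j)·cross = 38.5·384.5000 = 14803.2500
edge 3: (19.5,30.5)→(9,38.5)  cross = 19.5·38.5 − 9·30.5 = 476.2500; (r_i+r_j)·cross = 28.5·476.2500 = 13573.1250
edge 4: (9,38.5)→(5,6)  cross = 9·6 − 5·38.5 = -138.5000; (r_i+r_j)·cross = 14·-138.5000 = -1939.0000
Σcross = 678.2500 → A = |Σcross|/2 = 339.1250 mm²
Σ(r_i+r_j)·cross = 25651.3750 → first moment M = |Σ|/6 = 4275.2292
R_c = M/A = 4275.2292/339.1250 = 12.6066 mm
θ = 135° = 2.356194 rad
V = θ·R_c·A = 2.356194·12.6066·339.1250 = 10073.271 mm³

Volume = 10073.271 mm³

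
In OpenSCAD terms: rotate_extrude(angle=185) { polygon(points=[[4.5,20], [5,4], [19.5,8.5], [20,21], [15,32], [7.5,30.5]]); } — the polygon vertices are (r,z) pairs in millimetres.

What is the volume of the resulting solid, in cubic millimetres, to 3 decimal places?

Profile (r,z), 6 vertices: (4.5,20) (5,4) (19.5,8.5) (20,21) (15,32) (7.5,30.5)
edge 0: (4.5,20)→(5,4)  cross = 4.5·4 − 5·20 = -82.0000; (r_i+r_j)·cross = 9.5·-82.0000 = -779.0000
edge 1: (5,4)→(19.5,8.5)  cross = 5·8.5 − 19.5·4 = -35.5000; (r_i+r_j)·cross = 24.5·-35.5000 = -869.7500
edge 2: (19.5,8.5)→(20,21)  cross = 19.5·21 − 20·8.5 = 239.5000; (r_i+r_j)·cross = 39.5·239.5000 = 9460.2500
edge 3: (20,21)→(15,32)  cross = 20·32 − 15·21 = 325.0000; (r_i+r_j)·cross = 35·325.0000 = 11375.0000
edge 4: (15,32)→(7.5,30.5)  cross = 15·30.5 − 7.5·32 = 217.5000; (r_i+r_j)·cross = 22.5·217.5000 = 4893.7500
edge 5: (7.5,30.5)→(4.5,20)  cross = 7.5·20 − 4.5·30.5 = 12.7500; (r_i+r_j)·cross = 12·12.7500 = 153.0000
Σcross = 677.2500 → A = |Σcross|/2 = 338.6250 mm²
Σ(r_i+r_j)·cross = 24233.2500 → first moment M = |Σ|/6 = 4038.8750
R_c = M/A = 4038.8750/338.6250 = 11.9273 mm
θ = 185° = 3.228859 rad
V = θ·R_c·A = 3.228859·11.9273·338.6250 = 13040.958 mm³

Volume = 13040.958 mm³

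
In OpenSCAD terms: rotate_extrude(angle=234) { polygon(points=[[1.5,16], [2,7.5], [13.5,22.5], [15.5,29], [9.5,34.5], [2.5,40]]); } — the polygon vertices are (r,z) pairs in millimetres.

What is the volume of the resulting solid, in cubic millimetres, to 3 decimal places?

Profile (r,z), 6 vertices: (1.5,16) (2,7.5) (13.5,22.5) (15.5,29) (9.5,34.5) (2.5,40)
edge 0: (1.5,16)→(2,7.5)  cross = 1.5·7.5 − 2·16 = -20.7500; (r_i+r_j)·cross = 3.5·-20.7500 = -72.6250
edge 1: (2,7.5)→(13.5,22.5)  cross = 2·22.5 − 13.5·7.5 = -56.2500; (r_i+r_j)·cross = 15.5·-56.2500 = -871.8750
edge 2: (13.5,22.5)→(15.5,29)  cross = 13.5·29 − 15.5·22.5 = 42.7500; (r_i+r_j)·cross = 29·42.7500 = 1239.7500
edge 3: (15.5,29)→(9.5,34.5)  cross = 15.5·34.5 − 9.5·29 = 259.2500; (r_i+r_j)·cross = 25·259.2500 = 6481.2500
edge 4: (9.5,34.5)→(2.5,40)  cross = 9.5·40 − 2.5·34.5 = 293.7500; (r_i+r_j)·cross = 12·293.7500 = 3525.0000
edge 5: (2.5,40)→(1.5,16)  cross = 2.5·16 − 1.5·40 = -20.0000; (r_i+r_j)·cross = 4·-20.0000 = -80.0000
Σcross = 498.7500 → A = |Σcross|/2 = 249.3750 mm²
Σ(r_i+r_j)·cross = 10221.5000 → first moment M = |Σ|/6 = 1703.5833
R_c = M/A = 1703.5833/249.3750 = 6.8314 mm
θ = 234° = 4.084070 rad
V = θ·R_c·A = 4.084070·6.8314·249.3750 = 6957.554 mm³

Volume = 6957.554 mm³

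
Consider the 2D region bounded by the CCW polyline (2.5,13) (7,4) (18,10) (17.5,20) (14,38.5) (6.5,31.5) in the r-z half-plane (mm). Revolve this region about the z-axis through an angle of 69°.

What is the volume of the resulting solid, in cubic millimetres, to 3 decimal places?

Volume = 4438.414 mm³

Profile (r,z), 6 vertices: (2.5,13) (7,4) (18,10) (17.5,20) (14,38.5) (6.5,31.5)
edge 0: (2.5,13)→(7,4)  cross = 2.5·4 − 7·13 = -81.0000; (r_i+r_j)·cross = 9.5·-81.0000 = -769.5000
edge 1: (7,4)→(18,10)  cross = 7·10 − 18·4 = -2.0000; (r_i+r_j)·cross = 25·-2.0000 = -50.0000
edge 2: (18,10)→(17.5,20)  cross = 18·20 − 17.5·10 = 185.0000; (r_i+r_j)·cross = 35.5·185.0000 = 6567.5000
edge 3: (17.5,20)→(14,38.5)  cross = 17.5·38.5 − 14·20 = 393.7500; (r_i+r_j)·cross = 31.5·393.7500 = 12403.1250
edge 4: (14,38.5)→(6.5,31.5)  cross = 14·31.5 − 6.5·38.5 = 190.7500; (r_i+r_j)·cross = 20.5·190.7500 = 3910.3750
edge 5: (6.5,31.5)→(2.5,13)  cross = 6.5·13 − 2.5·31.5 = 5.7500; (r_i+r_j)·cross = 9·5.7500 = 51.7500
Σcross = 692.2500 → A = |Σcross|/2 = 346.1250 mm²
Σ(r_i+r_j)·cross = 22113.2500 → first moment M = |Σ|/6 = 3685.5417
R_c = M/A = 3685.5417/346.1250 = 10.6480 mm
θ = 69° = 1.204277 rad
V = θ·R_c·A = 1.204277·10.6480·346.1250 = 4438.414 mm³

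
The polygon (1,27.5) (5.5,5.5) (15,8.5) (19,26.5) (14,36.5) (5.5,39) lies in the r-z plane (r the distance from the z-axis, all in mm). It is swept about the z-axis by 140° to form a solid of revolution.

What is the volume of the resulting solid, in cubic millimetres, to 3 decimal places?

Volume = 9956.391 mm³

Profile (r,z), 6 vertices: (1,27.5) (5.5,5.5) (15,8.5) (19,26.5) (14,36.5) (5.5,39)
edge 0: (1,27.5)→(5.5,5.5)  cross = 1·5.5 − 5.5·27.5 = -145.7500; (r_i+r_j)·cross = 6.5·-145.7500 = -947.3750
edge 1: (5.5,5.5)→(15,8.5)  cross = 5.5·8.5 − 15·5.5 = -35.7500; (r_i+r_j)·cross = 20.5·-35.7500 = -732.8750
edge 2: (15,8.5)→(19,26.5)  cross = 15·26.5 − 19·8.5 = 236.0000; (r_i+r_j)·cross = 34·236.0000 = 8024.0000
edge 3: (19,26.5)→(14,36.5)  cross = 19·36.5 − 14·26.5 = 322.5000; (r_i+r_j)·cross = 33·322.5000 = 10642.5000
edge 4: (14,36.5)→(5.5,39)  cross = 14·39 − 5.5·36.5 = 345.2500; (r_i+r_j)·cross = 19.5·345.2500 = 6732.3750
edge 5: (5.5,39)→(1,27.5)  cross = 5.5·27.5 − 1·39 = 112.2500; (r_i+r_j)·cross = 6.5·112.2500 = 729.6250
Σcross = 834.5000 → A = |Σcross|/2 = 417.2500 mm²
Σ(r_i+r_j)·cross = 24448.2500 → first moment M = |Σ|/6 = 4074.7083
R_c = M/A = 4074.7083/417.2500 = 9.7656 mm
θ = 140° = 2.443461 rad
V = θ·R_c·A = 2.443461·9.7656·417.2500 = 9956.391 mm³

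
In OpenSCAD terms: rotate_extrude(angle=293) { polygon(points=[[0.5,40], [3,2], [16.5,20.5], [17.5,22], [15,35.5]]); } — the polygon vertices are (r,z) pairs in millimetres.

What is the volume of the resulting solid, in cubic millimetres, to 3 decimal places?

Volume = 16001.339 mm³

Profile (r,z), 5 vertices: (0.5,40) (3,2) (16.5,20.5) (17.5,22) (15,35.5)
edge 0: (0.5,40)→(3,2)  cross = 0.5·2 − 3·40 = -119.0000; (r_i+r_j)·cross = 3.5·-119.0000 = -416.5000
edge 1: (3,2)→(16.5,20.5)  cross = 3·20.5 − 16.5·2 = 28.5000; (r_i+r_j)·cross = 19.5·28.5000 = 555.7500
edge 2: (16.5,20.5)→(17.5,22)  cross = 16.5·22 − 17.5·20.5 = 4.2500; (r_i+r_j)·cross = 34·4.2500 = 144.5000
edge 3: (17.5,22)→(15,35.5)  cross = 17.5·35.5 − 15·22 = 291.2500; (r_i+r_j)·cross = 32.5·291.2500 = 9465.6250
edge 4: (15,35.5)→(0.5,40)  cross = 15·40 − 0.5·35.5 = 582.2500; (r_i+r_j)·cross = 15.5·582.2500 = 9024.8750
Σcross = 787.2500 → A = |Σcross|/2 = 393.6250 mm²
Σ(r_i+r_j)·cross = 18774.2500 → first moment M = |Σ|/6 = 3129.0417
R_c = M/A = 3129.0417/393.6250 = 7.9493 mm
θ = 293° = 5.113815 rad
V = θ·R_c·A = 5.113815·7.9493·393.6250 = 16001.339 mm³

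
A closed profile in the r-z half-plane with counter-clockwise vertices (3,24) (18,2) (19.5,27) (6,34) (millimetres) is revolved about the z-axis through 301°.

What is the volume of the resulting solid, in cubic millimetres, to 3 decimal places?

Volume = 18360.776 mm³

Profile (r,z), 4 vertices: (3,24) (18,2) (19.5,27) (6,34)
edge 0: (3,24)→(18,2)  cross = 3·2 − 18·24 = -426.0000; (r_i+r_j)·cross = 21·-426.0000 = -8946.0000
edge 1: (18,2)→(19.5,27)  cross = 18·27 − 19.5·2 = 447.0000; (r_i+r_j)·cross = 37.5·447.0000 = 16762.5000
edge 2: (19.5,27)→(6,34)  cross = 19.5·34 − 6·27 = 501.0000; (r_i+r_j)·cross = 25.5·501.0000 = 12775.5000
edge 3: (6,34)→(3,24)  cross = 6·24 − 3·34 = 42.0000; (r_i+r_j)·cross = 9·42.0000 = 378.0000
Σcross = 564.0000 → A = |Σcross|/2 = 282.0000 mm²
Σ(r_i+r_j)·cross = 20970.0000 → first moment M = |Σ|/6 = 3495.0000
R_c = M/A = 3495.0000/282.0000 = 12.3936 mm
θ = 301° = 5.253441 rad
V = θ·R_c·A = 5.253441·12.3936·282.0000 = 18360.776 mm³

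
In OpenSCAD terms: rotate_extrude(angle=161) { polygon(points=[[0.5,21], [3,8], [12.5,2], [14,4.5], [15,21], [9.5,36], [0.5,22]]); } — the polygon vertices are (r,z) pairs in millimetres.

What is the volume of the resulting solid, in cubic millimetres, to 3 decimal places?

Profile (r,z), 7 vertices: (0.5,21) (3,8) (12.5,2) (14,4.5) (15,21) (9.5,36) (0.5,22)
edge 0: (0.5,21)→(3,8)  cross = 0.5·8 − 3·21 = -59.0000; (r_i+r_j)·cross = 3.5·-59.0000 = -206.5000
edge 1: (3,8)→(12.5,2)  cross = 3·2 − 12.5·8 = -94.0000; (r_i+r_j)·cross = 15.5·-94.0000 = -1457.0000
edge 2: (12.5,2)→(14,4.5)  cross = 12.5·4.5 − 14·2 = 28.2500; (r_i+r_j)·cross = 26.5·28.2500 = 748.6250
edge 3: (14,4.5)→(15,21)  cross = 14·21 − 15·4.5 = 226.5000; (r_i+r_j)·cross = 29·226.5000 = 6568.5000
edge 4: (15,21)→(9.5,36)  cross = 15·36 − 9.5·21 = 340.5000; (r_i+r_j)·cross = 24.5·340.5000 = 8342.2500
edge 5: (9.5,36)→(0.5,22)  cross = 9.5·22 − 0.5·36 = 191.0000; (r_i+r_j)·cross = 10·191.0000 = 1910.0000
edge 6: (0.5,22)→(0.5,21)  cross = 0.5·21 − 0.5·22 = -0.5000; (r_i+r_j)·cross = 1·-0.5000 = -0.5000
Σcross = 632.7500 → A = |Σcross|/2 = 316.3750 mm²
Σ(r_i+r_j)·cross = 15905.3750 → first moment M = |Σ|/6 = 2650.8958
R_c = M/A = 2650.8958/316.3750 = 8.3790 mm
θ = 161° = 2.809980 rad
V = θ·R_c·A = 2.809980·8.3790·316.3750 = 7448.965 mm³

Volume = 7448.965 mm³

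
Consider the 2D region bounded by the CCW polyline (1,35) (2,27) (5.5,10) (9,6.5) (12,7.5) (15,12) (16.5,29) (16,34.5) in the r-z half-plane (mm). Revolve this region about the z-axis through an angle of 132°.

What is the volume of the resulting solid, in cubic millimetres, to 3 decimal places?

Profile (r,z), 8 vertices: (1,35) (2,27) (5.5,10) (9,6.5) (12,7.5) (15,12) (16.5,29) (16,34.5)
edge 0: (1,35)→(2,27)  cross = 1·27 − 2·35 = -43.0000; (r_i+r_j)·cross = 3·-43.0000 = -129.0000
edge 1: (2,27)→(5.5,10)  cross = 2·10 − 5.5·27 = -128.5000; (r_i+r_j)·cross = 7.5·-128.5000 = -963.7500
edge 2: (5.5,10)→(9,6.5)  cross = 5.5·6.5 − 9·10 = -54.2500; (r_i+r_j)·cross = 14.5·-54.2500 = -786.6250
edge 3: (9,6.5)→(12,7.5)  cross = 9·7.5 − 12·6.5 = -10.5000; (r_i+r_j)·cross = 21·-10.5000 = -220.5000
edge 4: (12,7.5)→(15,12)  cross = 12·12 − 15·7.5 = 31.5000; (r_i+r_j)·cross = 27·31.5000 = 850.5000
edge 5: (15,12)→(16.5,29)  cross = 15·29 − 16.5·12 = 237.0000; (r_i+r_j)·cross = 31.5·237.0000 = 7465.5000
edge 6: (16.5,29)→(16,34.5)  cross = 16.5·34.5 − 16·29 = 105.2500; (r_i+r_j)·cross = 32.5·105.2500 = 3420.6250
edge 7: (16,34.5)→(1,35)  cross = 16·35 − 1·34.5 = 525.5000; (r_i+r_j)·cross = 17·525.5000 = 8933.5000
Σcross = 663.0000 → A = |Σcross|/2 = 331.5000 mm²
Σ(r_i+r_j)·cross = 18570.2500 → first moment M = |Σ|/6 = 3095.0417
R_c = M/A = 3095.0417/331.5000 = 9.3365 mm
θ = 132° = 2.303835 rad
V = θ·R_c·A = 2.303835·9.3365·331.5000 = 7130.464 mm³

Volume = 7130.464 mm³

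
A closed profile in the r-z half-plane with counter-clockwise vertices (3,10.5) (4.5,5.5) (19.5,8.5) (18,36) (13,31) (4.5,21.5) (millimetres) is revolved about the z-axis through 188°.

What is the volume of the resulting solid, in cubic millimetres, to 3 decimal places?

Volume = 13021.791 mm³

Profile (r,z), 6 vertices: (3,10.5) (4.5,5.5) (19.5,8.5) (18,36) (13,31) (4.5,21.5)
edge 0: (3,10.5)→(4.5,5.5)  cross = 3·5.5 − 4.5·10.5 = -30.7500; (r_i+r_j)·cross = 7.5·-30.7500 = -230.6250
edge 1: (4.5,5.5)→(19.5,8.5)  cross = 4.5·8.5 − 19.5·5.5 = -69.0000; (r_i+r_j)·cross = 24·-69.0000 = -1656.0000
edge 2: (19.5,8.5)→(18,36)  cross = 19.5·36 − 18·8.5 = 549.0000; (r_i+r_j)·cross = 37.5·549.0000 = 20587.5000
edge 3: (18,36)→(13,31)  cross = 18·31 − 13·36 = 90.0000; (r_i+r_j)·cross = 31·90.0000 = 2790.0000
edge 4: (13,31)→(4.5,21.5)  cross = 13·21.5 − 4.5·31 = 140.0000; (r_i+r_j)·cross = 17.5·140.0000 = 2450.0000
edge 5: (4.5,21.5)→(3,10.5)  cross = 4.5·10.5 − 3·21.5 = -17.2500; (r_i+r_j)·cross = 7.5·-17.2500 = -129.3750
Σcross = 662.0000 → A = |Σcross|/2 = 331.0000 mm²
Σ(r_i+r_j)·cross = 23811.5000 → first moment M = |Σ|/6 = 3968.5833
R_c = M/A = 3968.5833/331.0000 = 11.9897 mm
θ = 188° = 3.281219 rad
V = θ·R_c·A = 3.281219·11.9897·331.0000 = 13021.791 mm³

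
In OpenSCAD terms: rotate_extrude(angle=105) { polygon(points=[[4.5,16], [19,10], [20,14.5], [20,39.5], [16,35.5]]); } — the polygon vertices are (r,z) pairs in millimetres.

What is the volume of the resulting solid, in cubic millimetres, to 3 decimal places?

Profile (r,z), 5 vertices: (4.5,16) (19,10) (20,14.5) (20,39.5) (16,35.5)
edge 0: (4.5,16)→(19,10)  cross = 4.5·10 − 19·16 = -259.0000; (r_i+r_j)·cross = 23.5·-259.0000 = -6086.5000
edge 1: (19,10)→(20,14.5)  cross = 19·14.5 − 20·10 = 75.5000; (r_i+r_j)·cross = 39·75.5000 = 2944.5000
edge 2: (20,14.5)→(20,39.5)  cross = 20·39.5 − 20·14.5 = 500.0000; (r_i+r_j)·cross = 40·500.0000 = 20000.0000
edge 3: (20,39.5)→(16,35.5)  cross = 20·35.5 − 16·39.5 = 78.0000; (r_i+r_j)·cross = 36·78.0000 = 2808.0000
edge 4: (16,35.5)→(4.5,16)  cross = 16·16 − 4.5·35.5 = 96.2500; (r_i+r_j)·cross = 20.5·96.2500 = 1973.1250
Σcross = 490.7500 → A = |Σcross|/2 = 245.3750 mm²
Σ(r_i+r_j)·cross = 21639.1250 → first moment M = |Σ|/6 = 3606.5208
R_c = M/A = 3606.5208/245.3750 = 14.6980 mm
θ = 105° = 1.832596 rad
V = θ·R_c·A = 1.832596·14.6980·245.3750 = 6609.295 mm³

Volume = 6609.295 mm³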